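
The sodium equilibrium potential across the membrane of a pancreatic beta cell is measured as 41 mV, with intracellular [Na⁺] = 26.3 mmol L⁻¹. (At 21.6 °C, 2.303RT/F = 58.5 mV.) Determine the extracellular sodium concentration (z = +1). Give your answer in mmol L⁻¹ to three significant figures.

132 mmol L⁻¹

Nernst: E = (58.5/1) · log₁₀([out]/[in]), so log₁₀([out]/[in]) = 41.0 × 1 / 58.5 = 0.7009.
[out]/[in] = 10^(0.7009) = 5.022.
[out] = 5.022 × 26.3 = 132.1 mmol L⁻¹.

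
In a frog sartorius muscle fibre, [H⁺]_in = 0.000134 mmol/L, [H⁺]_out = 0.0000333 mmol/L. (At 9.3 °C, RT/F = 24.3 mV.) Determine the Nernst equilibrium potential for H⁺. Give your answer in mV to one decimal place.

-33.8 mV

E = (24.3/z) · ln([H⁺]_out/[H⁺]_in) with z = +1.
= (24.3/1) · ln(0.0000333/0.000134) = 24.30 · ln(0.2485)
= 24.30 · (-1.3923) = -33.83 mV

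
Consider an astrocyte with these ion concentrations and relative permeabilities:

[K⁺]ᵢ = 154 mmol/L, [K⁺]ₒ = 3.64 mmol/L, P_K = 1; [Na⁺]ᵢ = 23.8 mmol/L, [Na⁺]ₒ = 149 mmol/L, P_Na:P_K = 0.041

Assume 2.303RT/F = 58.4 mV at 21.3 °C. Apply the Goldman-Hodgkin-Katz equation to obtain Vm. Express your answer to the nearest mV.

-70 mV

Vm = 58.4 · log₁₀[(Σ P·[cation]ₒ + Σ P·[anion]ᵢ) / (Σ P·[cation]ᵢ + Σ P·[anion]ₒ)]
Numerator = 1×3.64 + 0.041×149 = 9.749
Denominator = 1×154 + 0.041×23.8 = 155
Vm = 58.4 · log₁₀(0.062907) = 58.4 × (-1.2013) = -70.16 mV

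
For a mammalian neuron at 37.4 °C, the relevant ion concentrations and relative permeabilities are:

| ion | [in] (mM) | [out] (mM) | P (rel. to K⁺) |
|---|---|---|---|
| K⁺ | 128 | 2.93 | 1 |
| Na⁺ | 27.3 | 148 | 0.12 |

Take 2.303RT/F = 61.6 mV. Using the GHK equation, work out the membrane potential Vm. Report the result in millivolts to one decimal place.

Vm = 61.6 · log₁₀[(Σ P·[cation]ₒ + Σ P·[anion]ᵢ) / (Σ P·[cation]ᵢ + Σ P·[anion]ₒ)]
Numerator = 1×2.93 + 0.12×148 = 20.69
Denominator = 1×128 + 0.12×27.3 = 131.3
Vm = 61.6 · log₁₀(0.15761) = 61.6 × (-0.8024) = -49.43 mV

-49.4 mV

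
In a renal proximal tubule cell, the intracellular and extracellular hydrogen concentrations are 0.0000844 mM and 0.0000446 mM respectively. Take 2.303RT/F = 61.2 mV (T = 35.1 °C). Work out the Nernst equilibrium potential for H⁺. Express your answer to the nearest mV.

E = (61.2/z) · log₁₀([H⁺]_out/[H⁺]_in) with z = +1.
= (61.2/1) · log₁₀(0.0000446/0.0000844) = 61.20 · log₁₀(0.5284)
= 61.20 · (-0.2770) = -16.95 mV

-17 mV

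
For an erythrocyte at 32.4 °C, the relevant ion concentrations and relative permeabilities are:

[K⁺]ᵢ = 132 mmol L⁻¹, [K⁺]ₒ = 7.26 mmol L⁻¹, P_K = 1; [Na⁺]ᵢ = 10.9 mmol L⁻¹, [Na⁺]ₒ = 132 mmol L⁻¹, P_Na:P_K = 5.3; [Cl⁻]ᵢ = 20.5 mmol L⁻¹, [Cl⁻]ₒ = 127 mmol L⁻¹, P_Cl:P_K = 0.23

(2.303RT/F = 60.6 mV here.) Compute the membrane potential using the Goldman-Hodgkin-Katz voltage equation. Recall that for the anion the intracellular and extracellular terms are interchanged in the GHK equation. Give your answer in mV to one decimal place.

Vm = 60.6 · log₁₀[(Σ P·[cation]ₒ + Σ P·[anion]ᵢ) / (Σ P·[cation]ᵢ + Σ P·[anion]ₒ)]
Numerator = 1×7.26 + 5.3×132 + 0.23×20.5 = 711.6
Denominator = 1×132 + 5.3×10.9 + 0.23×127 = 219
Vm = 60.6 · log₁₀(3.2495) = 60.6 × (0.5118) = 31.02 mV

31.0 mV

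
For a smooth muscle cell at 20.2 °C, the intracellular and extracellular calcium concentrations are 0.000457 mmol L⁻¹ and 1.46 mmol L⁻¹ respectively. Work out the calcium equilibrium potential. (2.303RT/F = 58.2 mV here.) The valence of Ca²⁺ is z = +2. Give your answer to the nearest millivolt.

E = (58.2/z) · log₁₀([Ca²⁺]_out/[Ca²⁺]_in) with z = +2.
= (58.2/2) · log₁₀(1.46/0.000457) = 29.10 · log₁₀(3195)
= 29.10 · (3.5044) = 101.98 mV

102 mV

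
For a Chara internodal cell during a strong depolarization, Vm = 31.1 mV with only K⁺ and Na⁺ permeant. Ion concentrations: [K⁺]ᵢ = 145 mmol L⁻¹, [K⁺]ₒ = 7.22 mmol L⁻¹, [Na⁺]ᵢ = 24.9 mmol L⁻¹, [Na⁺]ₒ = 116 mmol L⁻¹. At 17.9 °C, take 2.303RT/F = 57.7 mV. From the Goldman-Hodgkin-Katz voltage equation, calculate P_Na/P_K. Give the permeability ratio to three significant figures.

16.6

Let α = P_Na/P_K. GHK: Vm = 57.7·log₁₀[(Kₒ + α·Naₒ)/(Kᵢ + α·Naᵢ)].
10^(Vm/57.7) = 10^(31.1/57.7) = 3.4594
So 3.4594·(Kᵢ + α·Naᵢ) = Kₒ + α·Naₒ → α = (3.4594·145.0 − 7.22) / (116.0 − 3.4594·24.9)
α = (501.6 − 7.22) / (116.0 − 86.14) = 494.4/29.86 = 16.56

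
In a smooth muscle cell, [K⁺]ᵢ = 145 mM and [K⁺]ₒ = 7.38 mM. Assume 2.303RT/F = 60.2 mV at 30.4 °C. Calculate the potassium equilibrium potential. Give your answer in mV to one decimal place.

E = (60.2/z) · log₁₀([K⁺]_out/[K⁺]_in) with z = +1.
= (60.2/1) · log₁₀(7.38/145) = 60.20 · log₁₀(0.0509)
= 60.20 · (-1.2933) = -77.86 mV

-77.9 mV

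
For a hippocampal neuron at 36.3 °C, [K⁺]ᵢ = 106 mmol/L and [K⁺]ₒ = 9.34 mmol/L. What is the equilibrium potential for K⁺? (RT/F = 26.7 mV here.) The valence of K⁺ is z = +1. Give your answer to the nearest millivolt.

E = (26.7/z) · ln([K⁺]_out/[K⁺]_in) with z = +1.
= (26.7/1) · ln(9.34/106) = 26.70 · ln(0.08811)
= 26.70 · (-2.4291) = -64.86 mV

-65 mV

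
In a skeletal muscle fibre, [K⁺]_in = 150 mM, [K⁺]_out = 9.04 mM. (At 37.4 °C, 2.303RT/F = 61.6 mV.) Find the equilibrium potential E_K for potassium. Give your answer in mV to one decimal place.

E = (61.6/z) · log₁₀([K⁺]_out/[K⁺]_in) with z = +1.
= (61.6/1) · log₁₀(9.04/150) = 61.60 · log₁₀(0.06027)
= 61.60 · (-1.2199) = -75.15 mV

-75.1 mV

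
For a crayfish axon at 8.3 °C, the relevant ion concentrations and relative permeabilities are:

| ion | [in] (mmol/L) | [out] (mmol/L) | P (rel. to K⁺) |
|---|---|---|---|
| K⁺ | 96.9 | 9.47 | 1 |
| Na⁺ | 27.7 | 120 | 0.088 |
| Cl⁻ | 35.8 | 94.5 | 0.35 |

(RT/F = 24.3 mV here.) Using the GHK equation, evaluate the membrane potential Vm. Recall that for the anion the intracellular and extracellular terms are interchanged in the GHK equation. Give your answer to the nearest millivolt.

Vm = 24.3 · ln[(Σ P·[cation]ₒ + Σ P·[anion]ᵢ) / (Σ P·[cation]ᵢ + Σ P·[anion]ₒ)]
Numerator = 1×9.47 + 0.088×120 + 0.35×35.8 = 32.56
Denominator = 1×96.9 + 0.088×27.7 + 0.35×94.5 = 132.4
Vm = 24.3 · ln(0.2459) = 24.3 × (-1.4028) = -34.09 mV

-34 mV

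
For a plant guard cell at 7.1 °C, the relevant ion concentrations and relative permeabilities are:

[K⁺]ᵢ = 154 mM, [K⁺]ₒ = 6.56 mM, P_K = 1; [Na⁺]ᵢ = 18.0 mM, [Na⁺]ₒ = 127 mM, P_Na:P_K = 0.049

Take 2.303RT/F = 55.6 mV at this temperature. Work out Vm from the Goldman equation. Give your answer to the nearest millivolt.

-60 mV

Vm = 55.6 · log₁₀[(Σ P·[cation]ₒ + Σ P·[anion]ᵢ) / (Σ P·[cation]ᵢ + Σ P·[anion]ₒ)]
Numerator = 1×6.56 + 0.049×127 = 12.78
Denominator = 1×154 + 0.049×18.0 = 154.9
Vm = 55.6 · log₁₀(0.082534) = 55.6 × (-1.0834) = -60.24 mV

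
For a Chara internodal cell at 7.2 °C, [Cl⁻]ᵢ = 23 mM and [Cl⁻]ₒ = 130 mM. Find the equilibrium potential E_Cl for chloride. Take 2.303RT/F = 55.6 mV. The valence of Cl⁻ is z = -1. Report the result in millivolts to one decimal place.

E = (55.6/z) · log₁₀([Cl⁻]_out/[Cl⁻]_in) with z = -1.
For an anion, dividing by z = -1 reverses the sign.
= (55.6/-1) · log₁₀(130/23) = -55.60 · log₁₀(5.652)
= -55.60 · (0.7522) = -41.82 mV

-41.8 mV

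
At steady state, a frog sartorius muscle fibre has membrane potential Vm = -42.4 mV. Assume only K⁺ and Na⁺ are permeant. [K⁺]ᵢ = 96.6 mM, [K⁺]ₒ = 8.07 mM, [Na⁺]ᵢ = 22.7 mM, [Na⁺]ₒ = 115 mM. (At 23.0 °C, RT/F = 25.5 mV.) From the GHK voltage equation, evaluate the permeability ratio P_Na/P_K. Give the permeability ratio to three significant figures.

Let α = P_Na/P_K. GHK: Vm = 25.5·ln[(Kₒ + α·Naₒ)/(Kᵢ + α·Naᵢ)].
e^(Vm/25.5) = e^(-42.4/25.5) = 0.18962
So 0.18962·(Kᵢ + α·Naᵢ) = Kₒ + α·Naₒ → α = (0.18962·96.6 − 8.07) / (115.0 − 0.18962·22.7)
α = (18.32 − 8.07) / (115.0 − 4.304) = 10.25/110.7 = 0.09257

0.0926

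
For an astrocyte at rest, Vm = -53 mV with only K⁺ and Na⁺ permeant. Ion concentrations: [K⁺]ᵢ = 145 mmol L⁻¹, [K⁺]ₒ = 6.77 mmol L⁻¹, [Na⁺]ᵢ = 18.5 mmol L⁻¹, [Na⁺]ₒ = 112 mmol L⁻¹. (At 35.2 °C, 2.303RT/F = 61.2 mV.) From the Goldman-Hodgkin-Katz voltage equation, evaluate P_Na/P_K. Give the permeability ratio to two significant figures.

Let α = P_Na/P_K. GHK: Vm = 61.2·log₁₀[(Kₒ + α·Naₒ)/(Kᵢ + α·Naᵢ)].
10^(Vm/61.2) = 10^(-53.0/61.2) = 0.13614
So 0.13614·(Kᵢ + α·Naᵢ) = Kₒ + α·Naₒ → α = (0.13614·145.0 − 6.77) / (112.0 − 0.13614·18.5)
α = (19.74 − 6.77) / (112.0 − 2.519) = 12.97/109.5 = 0.1185

0.12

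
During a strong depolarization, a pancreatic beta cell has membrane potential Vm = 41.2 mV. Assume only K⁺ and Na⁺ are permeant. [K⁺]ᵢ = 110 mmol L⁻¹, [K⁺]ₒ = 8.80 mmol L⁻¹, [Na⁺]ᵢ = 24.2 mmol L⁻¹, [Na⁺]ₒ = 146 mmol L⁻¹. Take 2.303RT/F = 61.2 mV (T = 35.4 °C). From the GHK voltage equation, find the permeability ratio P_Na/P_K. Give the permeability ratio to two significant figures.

16

Let α = P_Na/P_K. GHK: Vm = 61.2·log₁₀[(Kₒ + α·Naₒ)/(Kᵢ + α·Naᵢ)].
10^(Vm/61.2) = 10^(41.2/61.2) = 4.712
So 4.712·(Kᵢ + α·Naᵢ) = Kₒ + α·Naₒ → α = (4.712·110.0 − 8.8) / (146.0 − 4.712·24.2)
α = (518.3 − 8.8) / (146.0 − 114) = 509.5/31.97 = 15.94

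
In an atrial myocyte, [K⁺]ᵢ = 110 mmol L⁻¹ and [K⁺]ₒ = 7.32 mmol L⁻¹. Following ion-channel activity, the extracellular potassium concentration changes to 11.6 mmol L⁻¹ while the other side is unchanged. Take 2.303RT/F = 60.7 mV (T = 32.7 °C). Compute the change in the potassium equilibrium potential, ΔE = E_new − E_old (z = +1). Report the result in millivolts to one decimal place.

12.1 mV

E_old = (60.7/1)·log₁₀(7.32/110) = -71.44 mV
E_new = (60.7/1)·log₁₀(11.6/110) = -59.30 mV
ΔE = -59.30 − (-71.44) = 12.14 mV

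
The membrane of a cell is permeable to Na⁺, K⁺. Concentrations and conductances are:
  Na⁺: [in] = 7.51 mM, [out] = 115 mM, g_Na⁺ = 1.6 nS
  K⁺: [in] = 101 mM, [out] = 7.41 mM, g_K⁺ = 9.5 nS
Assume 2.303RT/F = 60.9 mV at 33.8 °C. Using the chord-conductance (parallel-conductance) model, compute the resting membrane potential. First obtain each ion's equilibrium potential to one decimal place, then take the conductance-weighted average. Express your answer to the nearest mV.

E_Na⁺ = (60.9/1)·log₁₀(115/7.51) = 72.2 mV
E_K⁺ = (60.9/1)·log₁₀(7.41/101) = -69.1 mV
Vm = (Σ gᵢEᵢ)/(Σ gᵢ) = (1.6·72.2 + 9.5·-69.1) / (1.6 + 9.5)
= -540.93 / 11.1 = -48.73 mV

-49 mV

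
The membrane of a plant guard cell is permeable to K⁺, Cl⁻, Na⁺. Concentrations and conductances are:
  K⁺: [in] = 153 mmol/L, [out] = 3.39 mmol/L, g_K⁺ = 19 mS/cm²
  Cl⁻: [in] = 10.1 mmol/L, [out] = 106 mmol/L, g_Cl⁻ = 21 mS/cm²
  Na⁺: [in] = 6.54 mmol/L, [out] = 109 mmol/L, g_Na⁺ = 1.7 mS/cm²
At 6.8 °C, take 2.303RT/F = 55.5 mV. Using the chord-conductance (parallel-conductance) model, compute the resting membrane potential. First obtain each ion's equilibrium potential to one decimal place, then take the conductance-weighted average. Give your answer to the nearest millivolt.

E_K⁺ = (55.5/1)·log₁₀(3.39/153) = -91.8 mV
E_Cl⁻ = (55.5/-1)·log₁₀(106/10.1) = -56.7 mV
E_Na⁺ = (55.5/1)·log₁₀(109/6.54) = 67.8 mV
Vm = (Σ gᵢEᵢ)/(Σ gᵢ) = (19·-91.8 + 21·-56.7 + 1.7·67.8) / (19 + 21 + 1.7)
= -2819.64 / 41.7 = -67.62 mV

-68 mV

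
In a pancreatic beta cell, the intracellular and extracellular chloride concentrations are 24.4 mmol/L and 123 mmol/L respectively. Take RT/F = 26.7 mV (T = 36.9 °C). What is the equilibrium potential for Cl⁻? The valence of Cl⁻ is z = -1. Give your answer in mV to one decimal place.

-43.2 mV

E = (26.7/z) · ln([Cl⁻]_out/[Cl⁻]_in) with z = -1.
For an anion, dividing by z = -1 reverses the sign.
= (26.7/-1) · ln(123/24.4) = -26.70 · ln(5.041)
= -26.70 · (1.6176) = -43.19 mV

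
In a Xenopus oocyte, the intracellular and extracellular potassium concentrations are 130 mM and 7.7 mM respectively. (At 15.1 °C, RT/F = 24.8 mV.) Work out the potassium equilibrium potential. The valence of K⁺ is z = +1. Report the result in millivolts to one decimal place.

-70.1 mV

E = (24.8/z) · ln([K⁺]_out/[K⁺]_in) with z = +1.
= (24.8/1) · ln(7.7/130) = 24.80 · ln(0.05923)
= 24.80 · (-2.8263) = -70.09 mV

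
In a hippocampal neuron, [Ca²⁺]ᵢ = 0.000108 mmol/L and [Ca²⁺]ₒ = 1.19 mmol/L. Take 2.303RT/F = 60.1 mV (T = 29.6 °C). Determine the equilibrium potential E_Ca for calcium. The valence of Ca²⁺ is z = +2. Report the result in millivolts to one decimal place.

E = (60.1/z) · log₁₀([Ca²⁺]_out/[Ca²⁺]_in) with z = +2.
= (60.1/2) · log₁₀(1.19/0.000108) = 30.05 · log₁₀(1.102e+04)
= 30.05 · (4.0421) = 121.47 mV

121.5 mV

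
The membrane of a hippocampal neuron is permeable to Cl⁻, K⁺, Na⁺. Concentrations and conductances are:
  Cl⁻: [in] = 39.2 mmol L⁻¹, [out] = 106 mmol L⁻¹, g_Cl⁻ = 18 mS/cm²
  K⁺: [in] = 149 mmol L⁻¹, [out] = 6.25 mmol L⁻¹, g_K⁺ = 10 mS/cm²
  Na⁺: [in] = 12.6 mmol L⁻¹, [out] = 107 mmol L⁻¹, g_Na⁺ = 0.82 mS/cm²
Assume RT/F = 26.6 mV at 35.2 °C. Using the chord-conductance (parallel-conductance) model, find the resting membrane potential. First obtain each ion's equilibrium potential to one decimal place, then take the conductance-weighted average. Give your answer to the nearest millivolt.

E_Cl⁻ = (26.6/-1)·ln(106/39.2) = -26.5 mV
E_K⁺ = (26.6/1)·ln(6.25/149) = -84.4 mV
E_Na⁺ = (26.6/1)·ln(107/12.6) = 56.9 mV
Vm = (Σ gᵢEᵢ)/(Σ gᵢ) = (18·-26.5 + 10·-84.4 + 0.82·56.9) / (18 + 10 + 0.82)
= -1274.34 / 28.82 = -44.22 mV

-44 mV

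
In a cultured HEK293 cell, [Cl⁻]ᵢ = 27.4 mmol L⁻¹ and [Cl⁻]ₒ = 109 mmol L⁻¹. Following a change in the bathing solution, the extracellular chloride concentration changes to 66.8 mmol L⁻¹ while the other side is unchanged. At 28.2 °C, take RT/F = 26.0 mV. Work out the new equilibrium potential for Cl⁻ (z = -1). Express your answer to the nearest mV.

After the shift: [Cl⁻]_out = 66.8, [Cl⁻]_in = 27.4 mmol L⁻¹.
E_new = (26.0/-1)·ln(66.8/27.4) = -26.00 · (0.8912) = -23.17 mV

-23 mV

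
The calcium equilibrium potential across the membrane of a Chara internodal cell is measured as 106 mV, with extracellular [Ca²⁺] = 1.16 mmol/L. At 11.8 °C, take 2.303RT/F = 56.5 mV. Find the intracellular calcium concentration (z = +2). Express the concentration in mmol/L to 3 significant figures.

0.000205 mmol/L

Nernst: E = (56.5/2) · log₁₀([out]/[in]), so log₁₀([out]/[in]) = 106.0 × 2 / 56.5 = 3.7522.
[out]/[in] = 10^(3.7522) = 5652.
[in] = 1.16 / 5652 = 0.0002052 mmol/L.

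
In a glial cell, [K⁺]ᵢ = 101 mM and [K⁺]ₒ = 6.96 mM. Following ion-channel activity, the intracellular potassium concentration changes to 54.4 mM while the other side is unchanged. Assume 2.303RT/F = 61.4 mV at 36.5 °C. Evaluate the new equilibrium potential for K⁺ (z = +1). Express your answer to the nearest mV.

After the shift: [K⁺]_out = 6.96, [K⁺]_in = 54.4 mM.
E_new = (61.4/1)·log₁₀(6.96/54.4) = 61.40 · (-0.8930) = -54.83 mV

-55 mV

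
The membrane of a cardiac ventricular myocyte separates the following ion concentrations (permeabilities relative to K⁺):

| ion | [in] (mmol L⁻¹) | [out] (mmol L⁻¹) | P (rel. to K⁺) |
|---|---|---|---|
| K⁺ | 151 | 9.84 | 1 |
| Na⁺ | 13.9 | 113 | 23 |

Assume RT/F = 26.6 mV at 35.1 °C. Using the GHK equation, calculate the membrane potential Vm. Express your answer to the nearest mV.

46 mV

Vm = 26.6 · ln[(Σ P·[cation]ₒ + Σ P·[anion]ᵢ) / (Σ P·[cation]ᵢ + Σ P·[anion]ₒ)]
Numerator = 1×9.84 + 23×113 = 2609
Denominator = 1×151 + 23×13.9 = 470.7
Vm = 26.6 · ln(5.5425) = 26.6 × (1.7124) = 45.55 mV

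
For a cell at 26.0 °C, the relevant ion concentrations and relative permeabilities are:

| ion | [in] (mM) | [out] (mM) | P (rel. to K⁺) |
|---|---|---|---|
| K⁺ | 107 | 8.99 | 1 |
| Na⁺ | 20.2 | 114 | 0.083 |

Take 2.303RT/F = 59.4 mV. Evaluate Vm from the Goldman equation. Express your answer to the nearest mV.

Vm = 59.4 · log₁₀[(Σ P·[cation]ₒ + Σ P·[anion]ᵢ) / (Σ P·[cation]ᵢ + Σ P·[anion]ₒ)]
Numerator = 1×8.99 + 0.083×114 = 18.45
Denominator = 1×107 + 0.083×20.2 = 108.7
Vm = 59.4 · log₁₀(0.16979) = 59.4 × (-0.7701) = -45.74 mV

-46 mV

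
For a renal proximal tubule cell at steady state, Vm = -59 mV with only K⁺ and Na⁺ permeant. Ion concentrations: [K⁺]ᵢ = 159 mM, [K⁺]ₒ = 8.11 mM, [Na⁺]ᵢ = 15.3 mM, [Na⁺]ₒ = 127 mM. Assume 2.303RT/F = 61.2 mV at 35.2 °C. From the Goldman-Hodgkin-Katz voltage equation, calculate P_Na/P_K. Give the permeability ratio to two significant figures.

Let α = P_Na/P_K. GHK: Vm = 61.2·log₁₀[(Kₒ + α·Naₒ)/(Kᵢ + α·Naᵢ)].
10^(Vm/61.2) = 10^(-59.0/61.2) = 0.10863
So 0.10863·(Kᵢ + α·Naᵢ) = Kₒ + α·Naₒ → α = (0.10863·159.0 − 8.11) / (127.0 − 0.10863·15.3)
α = (17.27 − 8.11) / (127.0 − 1.662) = 9.162/125.3 = 0.0731

0.073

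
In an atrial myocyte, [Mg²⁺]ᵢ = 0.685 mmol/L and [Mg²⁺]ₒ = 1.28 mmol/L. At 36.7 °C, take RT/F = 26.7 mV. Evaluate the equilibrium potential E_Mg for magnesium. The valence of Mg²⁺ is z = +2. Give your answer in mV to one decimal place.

E = (26.7/z) · ln([Mg²⁺]_out/[Mg²⁺]_in) with z = +2.
= (26.7/2) · ln(1.28/0.685) = 13.35 · ln(1.869)
= 13.35 · (0.6252) = 8.35 mV

8.3 mV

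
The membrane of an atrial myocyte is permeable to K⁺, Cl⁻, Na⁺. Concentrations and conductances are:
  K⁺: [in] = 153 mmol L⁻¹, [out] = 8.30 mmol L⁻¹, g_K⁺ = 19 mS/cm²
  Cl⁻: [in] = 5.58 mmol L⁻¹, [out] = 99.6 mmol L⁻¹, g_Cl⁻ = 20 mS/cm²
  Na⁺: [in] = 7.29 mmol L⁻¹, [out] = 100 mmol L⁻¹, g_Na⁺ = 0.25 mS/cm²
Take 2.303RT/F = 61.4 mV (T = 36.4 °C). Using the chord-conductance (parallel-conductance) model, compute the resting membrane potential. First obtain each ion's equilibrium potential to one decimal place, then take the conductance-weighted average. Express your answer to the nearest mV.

-76 mV

E_K⁺ = (61.4/1)·log₁₀(8.30/153) = -77.7 mV
E_Cl⁻ = (61.4/-1)·log₁₀(99.6/5.58) = -76.8 mV
E_Na⁺ = (61.4/1)·log₁₀(100/7.29) = 69.8 mV
Vm = (Σ gᵢEᵢ)/(Σ gᵢ) = (19·-77.7 + 20·-76.8 + 0.25·69.8) / (19 + 20 + 0.25)
= -2994.85 / 39.25 = -76.30 mV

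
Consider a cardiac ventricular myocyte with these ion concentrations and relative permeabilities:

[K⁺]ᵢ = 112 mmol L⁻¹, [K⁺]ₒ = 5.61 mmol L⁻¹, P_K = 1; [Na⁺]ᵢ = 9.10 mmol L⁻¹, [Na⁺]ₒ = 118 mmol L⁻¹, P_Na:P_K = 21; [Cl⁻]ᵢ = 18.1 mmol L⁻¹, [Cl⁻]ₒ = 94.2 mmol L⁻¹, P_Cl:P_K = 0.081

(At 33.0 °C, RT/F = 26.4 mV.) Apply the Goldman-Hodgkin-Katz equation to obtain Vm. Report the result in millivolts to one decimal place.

Vm = 26.4 · ln[(Σ P·[cation]ₒ + Σ P·[anion]ᵢ) / (Σ P·[cation]ᵢ + Σ P·[anion]ₒ)]
Numerator = 1×5.61 + 21×118 + 0.081×18.1 = 2485
Denominator = 1×112 + 21×9.10 + 0.081×94.2 = 310.7
Vm = 26.4 · ln(7.9975) = 26.4 × (2.0791) = 54.89 mV

54.9 mV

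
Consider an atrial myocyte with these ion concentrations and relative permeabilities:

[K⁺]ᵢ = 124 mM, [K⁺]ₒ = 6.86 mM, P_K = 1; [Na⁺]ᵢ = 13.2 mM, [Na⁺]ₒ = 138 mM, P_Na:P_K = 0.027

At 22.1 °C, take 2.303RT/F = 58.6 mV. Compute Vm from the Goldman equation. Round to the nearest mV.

-63 mV

Vm = 58.6 · log₁₀[(Σ P·[cation]ₒ + Σ P·[anion]ᵢ) / (Σ P·[cation]ᵢ + Σ P·[anion]ₒ)]
Numerator = 1×6.86 + 0.027×138 = 10.59
Denominator = 1×124 + 0.027×13.2 = 124.4
Vm = 58.6 · log₁₀(0.085126) = 58.6 × (-1.0699) = -62.70 mV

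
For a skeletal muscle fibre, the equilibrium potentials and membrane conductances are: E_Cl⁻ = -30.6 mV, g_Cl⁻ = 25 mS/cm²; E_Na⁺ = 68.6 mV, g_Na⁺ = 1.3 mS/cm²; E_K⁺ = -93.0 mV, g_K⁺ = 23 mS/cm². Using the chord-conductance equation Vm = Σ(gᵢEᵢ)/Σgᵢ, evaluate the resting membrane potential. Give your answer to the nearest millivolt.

-57 mV

Σ gᵢEᵢ = 25·(-30.6) + 1.3·(68.6) + 23·(-93.0) = -2814.82
Σ gᵢ = 25 + 1.3 + 23 = 49.3
Vm = -2814.82 / 49.3 = -57.10 mV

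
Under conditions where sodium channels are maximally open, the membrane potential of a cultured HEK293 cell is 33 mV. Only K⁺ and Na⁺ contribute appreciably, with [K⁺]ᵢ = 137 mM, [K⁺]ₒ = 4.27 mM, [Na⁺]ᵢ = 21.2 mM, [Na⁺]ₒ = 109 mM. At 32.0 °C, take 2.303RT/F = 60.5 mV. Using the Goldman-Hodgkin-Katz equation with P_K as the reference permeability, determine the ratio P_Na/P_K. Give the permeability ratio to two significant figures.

Let α = P_Na/P_K. GHK: Vm = 60.5·log₁₀[(Kₒ + α·Naₒ)/(Kᵢ + α·Naᵢ)].
10^(Vm/60.5) = 10^(33.0/60.5) = 3.5112
So 3.5112·(Kᵢ + α·Naᵢ) = Kₒ + α·Naₒ → α = (3.5112·137.0 − 4.27) / (109.0 − 3.5112·21.2)
α = (481 − 4.27) / (109.0 − 74.44) = 476.8/34.56 = 13.79

14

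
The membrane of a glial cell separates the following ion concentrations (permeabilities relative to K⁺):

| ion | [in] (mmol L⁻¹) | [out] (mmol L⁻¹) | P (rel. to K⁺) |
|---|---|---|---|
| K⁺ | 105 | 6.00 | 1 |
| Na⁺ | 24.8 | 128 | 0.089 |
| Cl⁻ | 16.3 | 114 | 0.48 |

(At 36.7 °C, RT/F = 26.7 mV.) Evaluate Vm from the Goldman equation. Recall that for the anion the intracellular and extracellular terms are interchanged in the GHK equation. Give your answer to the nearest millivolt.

-50 mV

Vm = 26.7 · ln[(Σ P·[cation]ₒ + Σ P·[anion]ᵢ) / (Σ P·[cation]ᵢ + Σ P·[anion]ₒ)]
Numerator = 1×6.00 + 0.089×128 + 0.48×16.3 = 25.22
Denominator = 1×105 + 0.089×24.8 + 0.48×114 = 161.9
Vm = 26.7 · ln(0.15572) = 26.7 × (-1.8597) = -49.65 mV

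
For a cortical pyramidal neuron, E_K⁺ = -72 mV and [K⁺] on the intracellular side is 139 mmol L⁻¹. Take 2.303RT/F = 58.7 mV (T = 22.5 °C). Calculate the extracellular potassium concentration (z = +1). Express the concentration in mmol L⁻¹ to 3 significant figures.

Nernst: E = (58.7/1) · log₁₀([out]/[in]), so log₁₀([out]/[in]) = -72.0 × 1 / 58.7 = -1.2266.
[out]/[in] = 10^(-1.2266) = 0.05935.
[out] = 0.05935 × 139 = 8.25 mmol L⁻¹.

8.25 mmol L⁻¹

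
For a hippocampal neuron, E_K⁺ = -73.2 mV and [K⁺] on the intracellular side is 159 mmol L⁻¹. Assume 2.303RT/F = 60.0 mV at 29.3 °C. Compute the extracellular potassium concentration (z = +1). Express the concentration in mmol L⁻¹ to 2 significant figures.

Nernst: E = (60.0/1) · log₁₀([out]/[in]), so log₁₀([out]/[in]) = -73.2 × 1 / 60.0 = -1.2200.
[out]/[in] = 10^(-1.2200) = 0.06026.
[out] = 0.06026 × 159 = 9.581 mmol L⁻¹.

9.6 mmol L⁻¹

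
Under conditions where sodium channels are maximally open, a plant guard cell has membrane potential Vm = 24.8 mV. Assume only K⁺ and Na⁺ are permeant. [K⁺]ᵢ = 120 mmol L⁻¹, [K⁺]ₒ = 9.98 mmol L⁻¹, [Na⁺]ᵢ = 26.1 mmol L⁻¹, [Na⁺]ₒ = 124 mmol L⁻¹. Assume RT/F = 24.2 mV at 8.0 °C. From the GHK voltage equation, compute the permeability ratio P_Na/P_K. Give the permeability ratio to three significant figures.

6.33

Let α = P_Na/P_K. GHK: Vm = 24.2·ln[(Kₒ + α·Naₒ)/(Kᵢ + α·Naᵢ)].
e^(Vm/24.2) = e^(24.8/24.2) = 2.7865
So 2.7865·(Kᵢ + α·Naᵢ) = Kₒ + α·Naₒ → α = (2.7865·120.0 − 9.98) / (124.0 − 2.7865·26.1)
α = (334.4 − 9.98) / (124.0 − 72.73) = 324.4/51.27 = 6.327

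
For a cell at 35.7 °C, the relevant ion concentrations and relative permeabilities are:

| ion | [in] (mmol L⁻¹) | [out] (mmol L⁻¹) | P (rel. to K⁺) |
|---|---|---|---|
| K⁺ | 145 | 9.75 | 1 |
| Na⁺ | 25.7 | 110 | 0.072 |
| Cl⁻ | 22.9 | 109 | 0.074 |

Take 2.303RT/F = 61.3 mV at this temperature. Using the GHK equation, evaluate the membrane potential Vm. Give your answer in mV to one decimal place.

Vm = 61.3 · log₁₀[(Σ P·[cation]ₒ + Σ P·[anion]ᵢ) / (Σ P·[cation]ᵢ + Σ P·[anion]ₒ)]
Numerator = 1×9.75 + 0.072×110 + 0.074×22.9 = 19.36
Denominator = 1×145 + 0.072×25.7 + 0.074×109 = 154.9
Vm = 61.3 · log₁₀(0.125) = 61.3 × (-0.9031) = -55.36 mV

-55.4 mV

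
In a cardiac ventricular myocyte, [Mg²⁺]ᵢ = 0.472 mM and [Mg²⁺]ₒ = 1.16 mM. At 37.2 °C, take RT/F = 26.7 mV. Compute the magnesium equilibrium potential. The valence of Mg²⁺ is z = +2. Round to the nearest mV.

E = (26.7/z) · ln([Mg²⁺]_out/[Mg²⁺]_in) with z = +2.
= (26.7/2) · ln(1.16/0.472) = 13.35 · ln(2.458)
= 13.35 · (0.8992) = 12.00 mV

12 mV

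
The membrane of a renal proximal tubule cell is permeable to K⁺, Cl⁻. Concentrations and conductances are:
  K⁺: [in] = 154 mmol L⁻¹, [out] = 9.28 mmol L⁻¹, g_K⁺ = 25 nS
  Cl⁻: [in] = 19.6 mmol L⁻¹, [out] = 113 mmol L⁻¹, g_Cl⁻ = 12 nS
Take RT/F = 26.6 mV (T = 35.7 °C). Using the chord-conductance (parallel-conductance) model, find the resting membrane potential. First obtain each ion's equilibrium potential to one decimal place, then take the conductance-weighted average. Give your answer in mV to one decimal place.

E_K⁺ = (26.6/1)·ln(9.28/154) = -74.7 mV
E_Cl⁻ = (26.6/-1)·ln(113/19.6) = -46.6 mV
Vm = (Σ gᵢEᵢ)/(Σ gᵢ) = (25·-74.7 + 12·-46.6) / (25 + 12)
= -2426.70 / 37 = -65.59 mV

-65.6 mV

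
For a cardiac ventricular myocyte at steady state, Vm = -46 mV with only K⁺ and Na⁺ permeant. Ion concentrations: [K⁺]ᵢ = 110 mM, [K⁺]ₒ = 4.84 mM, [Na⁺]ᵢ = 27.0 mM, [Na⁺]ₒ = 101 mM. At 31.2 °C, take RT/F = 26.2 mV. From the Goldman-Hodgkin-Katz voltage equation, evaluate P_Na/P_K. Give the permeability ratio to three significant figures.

0.147

Let α = P_Na/P_K. GHK: Vm = 26.2·ln[(Kₒ + α·Naₒ)/(Kᵢ + α·Naᵢ)].
e^(Vm/26.2) = e^(-46.0/26.2) = 0.17278
So 0.17278·(Kᵢ + α·Naᵢ) = Kₒ + α·Naₒ → α = (0.17278·110.0 − 4.84) / (101.0 − 0.17278·27.0)
α = (19.01 − 4.84) / (101.0 − 4.665) = 14.17/96.33 = 0.147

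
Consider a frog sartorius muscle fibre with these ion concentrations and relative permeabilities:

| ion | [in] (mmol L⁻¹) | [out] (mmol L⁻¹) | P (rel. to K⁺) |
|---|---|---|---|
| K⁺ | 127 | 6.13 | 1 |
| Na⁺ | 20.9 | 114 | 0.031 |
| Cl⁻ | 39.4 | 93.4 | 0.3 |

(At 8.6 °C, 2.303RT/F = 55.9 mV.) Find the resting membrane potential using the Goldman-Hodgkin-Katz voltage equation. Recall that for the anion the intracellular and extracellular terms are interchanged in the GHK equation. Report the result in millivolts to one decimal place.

Vm = 55.9 · log₁₀[(Σ P·[cation]ₒ + Σ P·[anion]ᵢ) / (Σ P·[cation]ᵢ + Σ P·[anion]ₒ)]
Numerator = 1×6.13 + 0.031×114 + 0.3×39.4 = 21.48
Denominator = 1×127 + 0.031×20.9 + 0.3×93.4 = 155.7
Vm = 55.9 · log₁₀(0.13801) = 55.9 × (-0.8601) = -48.08 mV

-48.1 mV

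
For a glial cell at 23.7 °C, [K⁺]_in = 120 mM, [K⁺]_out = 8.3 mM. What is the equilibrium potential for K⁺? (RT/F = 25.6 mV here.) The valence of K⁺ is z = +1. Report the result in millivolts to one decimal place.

-68.4 mV

E = (25.6/z) · ln([K⁺]_out/[K⁺]_in) with z = +1.
= (25.6/1) · ln(8.3/120) = 25.60 · ln(0.06917)
= 25.60 · (-2.6712) = -68.38 mV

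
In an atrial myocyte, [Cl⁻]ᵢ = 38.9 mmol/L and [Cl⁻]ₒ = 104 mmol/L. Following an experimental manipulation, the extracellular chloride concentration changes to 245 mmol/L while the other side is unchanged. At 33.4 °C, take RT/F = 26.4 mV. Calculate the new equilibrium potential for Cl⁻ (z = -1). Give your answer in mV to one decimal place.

After the shift: [Cl⁻]_out = 245, [Cl⁻]_in = 38.9 mmol/L.
E_new = (26.4/-1)·ln(245/38.9) = -26.40 · (1.8403) = -48.58 mV

-48.6 mV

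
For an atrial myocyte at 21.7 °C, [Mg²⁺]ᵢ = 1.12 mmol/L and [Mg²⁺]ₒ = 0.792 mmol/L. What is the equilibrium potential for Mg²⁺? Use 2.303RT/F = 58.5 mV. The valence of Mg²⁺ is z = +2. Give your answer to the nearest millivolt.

E = (58.5/z) · log₁₀([Mg²⁺]_out/[Mg²⁺]_in) with z = +2.
= (58.5/2) · log₁₀(0.792/1.12) = 29.25 · log₁₀(0.7071)
= 29.25 · (-0.1505) = -4.40 mV

-4 mV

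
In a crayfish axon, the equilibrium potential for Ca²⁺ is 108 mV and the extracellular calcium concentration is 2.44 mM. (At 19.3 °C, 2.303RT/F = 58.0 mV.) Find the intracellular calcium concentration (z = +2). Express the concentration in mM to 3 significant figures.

0.000461 mM

Nernst: E = (58.0/2) · log₁₀([out]/[in]), so log₁₀([out]/[in]) = 108.0 × 2 / 58.0 = 3.7241.
[out]/[in] = 10^(3.7241) = 5298.
[in] = 2.44 / 5298 = 0.0004605 mM.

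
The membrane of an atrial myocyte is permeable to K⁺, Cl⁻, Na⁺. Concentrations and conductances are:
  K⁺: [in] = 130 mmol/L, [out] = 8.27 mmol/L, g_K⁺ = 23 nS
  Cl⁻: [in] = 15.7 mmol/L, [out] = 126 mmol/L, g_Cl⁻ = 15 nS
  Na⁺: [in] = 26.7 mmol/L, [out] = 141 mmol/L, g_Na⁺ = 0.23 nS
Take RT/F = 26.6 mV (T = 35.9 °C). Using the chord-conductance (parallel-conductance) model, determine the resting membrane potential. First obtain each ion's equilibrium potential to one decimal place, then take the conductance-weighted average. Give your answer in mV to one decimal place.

E_K⁺ = (26.6/1)·ln(8.27/130) = -73.3 mV
E_Cl⁻ = (26.6/-1)·ln(126/15.7) = -55.4 mV
E_Na⁺ = (26.6/1)·ln(141/26.7) = 44.3 mV
Vm = (Σ gᵢEᵢ)/(Σ gᵢ) = (23·-73.3 + 15·-55.4 + 0.23·44.3) / (23 + 15 + 0.23)
= -2506.71 / 38.23 = -65.57 mV

-65.6 mV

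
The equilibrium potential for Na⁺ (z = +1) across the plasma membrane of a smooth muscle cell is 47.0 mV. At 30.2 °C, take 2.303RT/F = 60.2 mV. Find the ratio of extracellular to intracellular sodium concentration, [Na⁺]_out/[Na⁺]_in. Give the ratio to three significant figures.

log₁₀([out]/[in]) = E·z/(60.2) = 47.0 × 1 / 60.2 = 0.7807
[out]/[in] = 10^(0.7807) = 6.036

6.04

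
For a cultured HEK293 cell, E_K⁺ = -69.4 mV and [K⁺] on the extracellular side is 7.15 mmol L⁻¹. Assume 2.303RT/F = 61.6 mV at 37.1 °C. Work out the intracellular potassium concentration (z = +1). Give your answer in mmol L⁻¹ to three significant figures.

Nernst: E = (61.6/1) · log₁₀([out]/[in]), so log₁₀([out]/[in]) = -69.4 × 1 / 61.6 = -1.1266.
[out]/[in] = 10^(-1.1266) = 0.07471.
[in] = 7.15 / 0.07471 = 95.7 mmol L⁻¹.

95.7 mmol L⁻¹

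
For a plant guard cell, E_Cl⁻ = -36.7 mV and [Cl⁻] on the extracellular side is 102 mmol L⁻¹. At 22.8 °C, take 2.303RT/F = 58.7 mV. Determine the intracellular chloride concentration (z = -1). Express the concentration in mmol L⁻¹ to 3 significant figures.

Nernst: E = (58.7/-1) · log₁₀([out]/[in]), so log₁₀([out]/[in]) = -36.7 × -1 / 58.7 = 0.6252.
[out]/[in] = 10^(0.6252) = 4.219.
[in] = 102 / 4.219 = 24.18 mmol L⁻¹.

24.2 mmol L⁻¹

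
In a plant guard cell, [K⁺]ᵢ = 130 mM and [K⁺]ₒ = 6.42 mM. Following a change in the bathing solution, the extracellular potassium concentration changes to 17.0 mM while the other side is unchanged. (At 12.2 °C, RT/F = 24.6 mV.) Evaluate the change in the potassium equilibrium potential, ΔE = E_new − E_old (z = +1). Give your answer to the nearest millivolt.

24 mV

E_old = (24.6/1)·ln(6.42/130) = -74.00 mV
E_new = (24.6/1)·ln(17.0/130) = -50.04 mV
ΔE = -50.04 − (-74.00) = 23.96 mV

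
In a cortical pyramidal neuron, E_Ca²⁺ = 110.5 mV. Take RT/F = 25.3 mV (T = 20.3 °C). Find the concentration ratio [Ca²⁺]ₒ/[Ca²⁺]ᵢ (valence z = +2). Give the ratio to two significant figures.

ln([out]/[in]) = E·z/(25.3) = 110.5 × 2 / 25.3 = 8.7352
[out]/[in] = e^(8.7352) = 6218

6200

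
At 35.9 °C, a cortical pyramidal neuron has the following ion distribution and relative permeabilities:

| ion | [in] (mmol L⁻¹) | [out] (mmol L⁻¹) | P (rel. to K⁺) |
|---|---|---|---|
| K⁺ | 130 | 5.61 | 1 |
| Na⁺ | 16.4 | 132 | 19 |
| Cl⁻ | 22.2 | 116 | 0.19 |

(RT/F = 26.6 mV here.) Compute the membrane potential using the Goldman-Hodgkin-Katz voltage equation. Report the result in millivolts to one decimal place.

45.0 mV

Vm = 26.6 · ln[(Σ P·[cation]ₒ + Σ P·[anion]ᵢ) / (Σ P·[cation]ᵢ + Σ P·[anion]ₒ)]
Numerator = 1×5.61 + 19×132 + 0.19×22.2 = 2518
Denominator = 1×130 + 19×16.4 + 0.19×116 = 463.6
Vm = 26.6 · ln(5.4306) = 26.6 × (1.6920) = 45.01 mV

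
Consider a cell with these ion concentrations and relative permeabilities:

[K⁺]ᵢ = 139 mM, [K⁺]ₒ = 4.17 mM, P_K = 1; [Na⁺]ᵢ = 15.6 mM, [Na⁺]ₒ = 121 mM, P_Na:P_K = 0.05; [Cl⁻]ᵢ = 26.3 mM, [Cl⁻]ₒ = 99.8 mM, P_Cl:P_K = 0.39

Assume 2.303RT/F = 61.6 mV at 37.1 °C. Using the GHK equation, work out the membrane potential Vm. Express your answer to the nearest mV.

-58 mV

Vm = 61.6 · log₁₀[(Σ P·[cation]ₒ + Σ P·[anion]ᵢ) / (Σ P·[cation]ᵢ + Σ P·[anion]ₒ)]
Numerator = 1×4.17 + 0.05×121 + 0.39×26.3 = 20.48
Denominator = 1×139 + 0.05×15.6 + 0.39×99.8 = 178.7
Vm = 61.6 · log₁₀(0.11459) = 61.6 × (-0.9409) = -57.96 mV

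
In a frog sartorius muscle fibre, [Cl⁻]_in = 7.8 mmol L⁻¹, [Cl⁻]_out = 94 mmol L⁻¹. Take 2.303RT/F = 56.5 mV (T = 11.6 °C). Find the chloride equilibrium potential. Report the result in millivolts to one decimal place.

E = (56.5/z) · log₁₀([Cl⁻]_out/[Cl⁻]_in) with z = -1.
For an anion, dividing by z = -1 reverses the sign.
= (56.5/-1) · log₁₀(94/7.8) = -56.50 · log₁₀(12.05)
= -56.50 · (1.0810) = -61.08 mV

-61.1 mV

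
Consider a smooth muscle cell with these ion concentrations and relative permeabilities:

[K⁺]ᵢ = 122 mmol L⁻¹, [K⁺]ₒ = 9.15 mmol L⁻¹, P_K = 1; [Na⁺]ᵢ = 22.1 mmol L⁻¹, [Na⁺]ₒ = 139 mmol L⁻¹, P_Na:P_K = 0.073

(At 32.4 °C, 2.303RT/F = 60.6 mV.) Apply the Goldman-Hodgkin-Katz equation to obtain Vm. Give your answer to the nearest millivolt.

-49 mV

Vm = 60.6 · log₁₀[(Σ P·[cation]ₒ + Σ P·[anion]ᵢ) / (Σ P·[cation]ᵢ + Σ P·[anion]ₒ)]
Numerator = 1×9.15 + 0.073×139 = 19.3
Denominator = 1×122 + 0.073×22.1 = 123.6
Vm = 60.6 · log₁₀(0.15611) = 60.6 × (-0.8066) = -48.88 mV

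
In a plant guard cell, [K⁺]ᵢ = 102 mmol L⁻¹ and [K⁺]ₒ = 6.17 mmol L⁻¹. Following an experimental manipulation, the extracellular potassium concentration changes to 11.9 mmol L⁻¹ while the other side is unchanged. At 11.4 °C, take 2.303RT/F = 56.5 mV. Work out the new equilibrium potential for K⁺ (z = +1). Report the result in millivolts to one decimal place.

After the shift: [K⁺]_out = 11.9, [K⁺]_in = 102 mmol L⁻¹.
E_new = (56.5/1)·log₁₀(11.9/102) = 56.50 · (-0.9331) = -52.72 mV

-52.7 mV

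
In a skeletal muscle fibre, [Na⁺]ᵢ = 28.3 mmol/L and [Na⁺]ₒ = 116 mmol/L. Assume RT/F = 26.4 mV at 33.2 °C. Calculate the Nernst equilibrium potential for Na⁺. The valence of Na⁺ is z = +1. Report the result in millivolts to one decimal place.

E = (26.4/z) · ln([Na⁺]_out/[Na⁺]_in) with z = +1.
= (26.4/1) · ln(116/28.3) = 26.40 · ln(4.099)
= 26.40 · (1.4107) = 37.24 mV

37.2 mV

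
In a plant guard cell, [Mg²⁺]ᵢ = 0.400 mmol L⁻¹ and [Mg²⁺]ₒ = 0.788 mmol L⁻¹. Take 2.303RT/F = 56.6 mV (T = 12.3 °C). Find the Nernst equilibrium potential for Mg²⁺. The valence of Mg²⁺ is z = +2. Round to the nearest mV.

8 mV

E = (56.6/z) · log₁₀([Mg²⁺]_out/[Mg²⁺]_in) with z = +2.
= (56.6/2) · log₁₀(0.788/0.400) = 28.30 · log₁₀(1.97)
= 28.30 · (0.2945) = 8.33 mV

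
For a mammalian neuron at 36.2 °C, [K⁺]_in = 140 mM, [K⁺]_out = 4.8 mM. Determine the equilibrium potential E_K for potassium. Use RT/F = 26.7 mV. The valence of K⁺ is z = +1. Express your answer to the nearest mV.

E = (26.7/z) · ln([K⁺]_out/[K⁺]_in) with z = +1.
= (26.7/1) · ln(4.8/140) = 26.70 · ln(0.03429)
= 26.70 · (-3.3730) = -90.06 mV

-90 mV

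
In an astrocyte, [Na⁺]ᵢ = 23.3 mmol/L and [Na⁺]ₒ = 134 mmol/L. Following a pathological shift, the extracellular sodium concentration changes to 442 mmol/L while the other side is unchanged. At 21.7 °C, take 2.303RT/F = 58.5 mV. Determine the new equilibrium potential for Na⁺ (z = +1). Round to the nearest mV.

After the shift: [Na⁺]_out = 442, [Na⁺]_in = 23.3 mmol/L.
E_new = (58.5/1)·log₁₀(442/23.3) = 58.50 · (1.2781) = 74.77 mV

75 mV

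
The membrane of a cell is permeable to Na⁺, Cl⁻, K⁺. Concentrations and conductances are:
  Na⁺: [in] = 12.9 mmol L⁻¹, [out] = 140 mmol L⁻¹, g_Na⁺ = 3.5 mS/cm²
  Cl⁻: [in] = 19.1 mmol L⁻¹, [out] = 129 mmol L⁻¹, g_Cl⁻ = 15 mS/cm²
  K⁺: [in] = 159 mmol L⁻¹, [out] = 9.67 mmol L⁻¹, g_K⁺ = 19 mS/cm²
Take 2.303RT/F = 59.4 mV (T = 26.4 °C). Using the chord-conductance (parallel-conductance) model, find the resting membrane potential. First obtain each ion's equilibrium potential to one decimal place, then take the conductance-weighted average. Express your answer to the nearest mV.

-51 mV

E_Na⁺ = (59.4/1)·log₁₀(140/12.9) = 61.5 mV
E_Cl⁻ = (59.4/-1)·log₁₀(129/19.1) = -49.3 mV
E_K⁺ = (59.4/1)·log₁₀(9.67/159) = -72.2 mV
Vm = (Σ gᵢEᵢ)/(Σ gᵢ) = (3.5·61.5 + 15·-49.3 + 19·-72.2) / (3.5 + 15 + 19)
= -1896.05 / 37.5 = -50.56 mV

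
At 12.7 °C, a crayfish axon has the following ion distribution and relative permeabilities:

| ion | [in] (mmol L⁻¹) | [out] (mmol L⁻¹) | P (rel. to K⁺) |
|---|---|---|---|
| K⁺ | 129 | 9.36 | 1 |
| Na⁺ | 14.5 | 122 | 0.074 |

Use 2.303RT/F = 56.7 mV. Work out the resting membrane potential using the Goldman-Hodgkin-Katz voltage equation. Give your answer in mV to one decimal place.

-48.2 mV

Vm = 56.7 · log₁₀[(Σ P·[cation]ₒ + Σ P·[anion]ᵢ) / (Σ P·[cation]ᵢ + Σ P·[anion]ₒ)]
Numerator = 1×9.36 + 0.074×122 = 18.39
Denominator = 1×129 + 0.074×14.5 = 130.1
Vm = 56.7 · log₁₀(0.14137) = 56.7 × (-0.8497) = -48.18 mV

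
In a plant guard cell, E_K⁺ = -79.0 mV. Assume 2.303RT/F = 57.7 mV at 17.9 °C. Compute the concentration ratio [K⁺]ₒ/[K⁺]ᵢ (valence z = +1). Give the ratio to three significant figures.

0.0427

log₁₀([out]/[in]) = E·z/(57.7) = -79.0 × 1 / 57.7 = -1.3692
[out]/[in] = 10^(-1.3692) = 0.04274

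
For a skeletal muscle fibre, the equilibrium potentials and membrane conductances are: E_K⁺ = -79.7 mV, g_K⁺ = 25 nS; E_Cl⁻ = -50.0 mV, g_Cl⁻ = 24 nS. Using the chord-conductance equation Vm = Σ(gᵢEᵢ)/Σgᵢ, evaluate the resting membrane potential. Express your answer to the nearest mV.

Σ gᵢEᵢ = 25·(-79.7) + 24·(-50.0) = -3192.50
Σ gᵢ = 25 + 24 = 49
Vm = -3192.50 / 49 = -65.15 mV

-65 mV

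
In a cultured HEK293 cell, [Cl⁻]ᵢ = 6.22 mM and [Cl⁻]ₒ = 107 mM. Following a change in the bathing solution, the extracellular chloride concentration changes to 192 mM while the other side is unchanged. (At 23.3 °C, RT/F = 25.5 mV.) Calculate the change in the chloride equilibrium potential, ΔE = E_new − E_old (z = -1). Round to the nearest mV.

-15 mV

E_old = (25.5/-1)·ln(107/6.22) = -72.55 mV
E_new = (25.5/-1)·ln(192/6.22) = -87.46 mV
ΔE = -87.46 − (-72.55) = -14.91 mV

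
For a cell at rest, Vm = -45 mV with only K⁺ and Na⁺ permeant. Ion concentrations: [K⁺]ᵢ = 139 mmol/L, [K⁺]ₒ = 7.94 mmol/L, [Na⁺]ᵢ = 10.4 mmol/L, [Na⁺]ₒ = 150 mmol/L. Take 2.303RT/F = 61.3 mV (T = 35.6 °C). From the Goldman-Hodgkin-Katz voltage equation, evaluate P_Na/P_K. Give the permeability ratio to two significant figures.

Let α = P_Na/P_K. GHK: Vm = 61.3·log₁₀[(Kₒ + α·Naₒ)/(Kᵢ + α·Naᵢ)].
10^(Vm/61.3) = 10^(-45.0/61.3) = 0.18446
So 0.18446·(Kᵢ + α·Naᵢ) = Kₒ + α·Naₒ → α = (0.18446·139.0 − 7.94) / (150.0 − 0.18446·10.4)
α = (25.64 − 7.94) / (150.0 − 1.918) = 17.7/148.1 = 0.1195

0.12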